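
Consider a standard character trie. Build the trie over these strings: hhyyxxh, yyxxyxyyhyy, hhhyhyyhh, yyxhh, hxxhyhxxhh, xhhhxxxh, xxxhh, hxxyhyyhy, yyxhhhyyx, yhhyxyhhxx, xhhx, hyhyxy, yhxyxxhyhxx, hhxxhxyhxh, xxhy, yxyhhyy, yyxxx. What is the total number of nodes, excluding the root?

99

Trace insertions, counting only characters that open a new branch:
  "hhyyxxh" → 7 new (h, h, y, y, x, x, h)
  "yyxxyxyyhyy" → 11 new (y, y, x, x, y, x, y, y, h, y, y)
  "hhhyhyyhh" → prefix "hh" already present; 7 new (h, y, h, y, y, h, h)
  "yyxhh" → prefix "yyx" already present; 2 new (h, h)
  "hxxhyhxxhh" → prefix "h" already present; 9 new (x, x, h, y, h, x, x, h, h)
  "xhhhxxxh" → 8 new (x, h, h, h, x, x, x, h)
  "xxxhh" → prefix "x" already present; 4 new (x, x, h, h)
  "hxxyhyyhy" → prefix "hxx" already present; 6 new (y, h, y, y, h, y)
  "yyxhhhyyx" → prefix "yyxhh" already present; 4 new (h, y, y, x)
  "yhhyxyhhxx" → prefix "y" already present; 9 new (h, h, y, x, y, h, h, x, x)
  "xhhx" → prefix "xhh" already present; 1 new (x)
  "hyhyxy" → prefix "h" already present; 5 new (y, h, y, x, y)
  "yhxyxxhyhxx" → prefix "yh" already present; 9 new (x, y, x, x, h, y, h, x, x)
  "hhxxhxyhxh" → prefix "hh" already present; 8 new (x, x, h, x, y, h, x, h)
  "xxhy" → prefix "xx" already present; 2 new (h, y)
  "yxyhhyy" → prefix "y" already present; 6 new (x, y, h, h, y, y)
  "yyxxx" → prefix "yyxx" already present; 1 new (x)
Total nodes = 7 + 11 + 7 + 2 + 9 + 8 + 4 + 6 + 4 + 9 + 1 + 5 + 9 + 8 + 2 + 6 + 1 = 99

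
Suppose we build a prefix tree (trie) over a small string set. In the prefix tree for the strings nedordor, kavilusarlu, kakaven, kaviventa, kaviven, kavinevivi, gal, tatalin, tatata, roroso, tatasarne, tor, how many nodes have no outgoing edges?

11

A leaf is a node with no children — equivalently, the end of a word that is not a proper prefix of any other stored word.
Those words: "gal", "kakaven", "kavilusarlu", "kavinevivi", "kaviventa", "nedordor", "roroso", "tatalin", "tatasarne", "tatata", "tor"
Leaf count: 11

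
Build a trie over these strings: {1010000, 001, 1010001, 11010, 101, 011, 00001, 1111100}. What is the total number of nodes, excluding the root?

Trace insertions, counting only characters that open a new branch:
  "1010000" → 7 new (1, 0, 1, 0, 0, 0, 0)
  "001" → 3 new (0, 0, 1)
  "1010001" → prefix "101000" already present; 1 new (1)
  "11010" → prefix "1" already present; 4 new (1, 0, 1, 0)
  "101" → prefix "101" already present; 0 new (none)
  "011" → prefix "0" already present; 2 new (1, 1)
  "00001" → prefix "00" already present; 3 new (0, 0, 1)
  "1111100" → prefix "11" already present; 5 new (1, 1, 1, 0, 0)
Total nodes = 7 + 3 + 1 + 4 + 0 + 2 + 3 + 5 = 25

25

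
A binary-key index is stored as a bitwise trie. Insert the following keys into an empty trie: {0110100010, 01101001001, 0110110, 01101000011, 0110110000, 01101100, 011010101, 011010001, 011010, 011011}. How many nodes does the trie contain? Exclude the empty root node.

For each word, the new-node count is its length minus the longest prefix already in the trie:
  "0110100010" → 10 new (0, 1, 1, 0, 1, 0, 0, 0, 1, 0)
  "01101001001" → prefix "0110100" already present; 4 new (1, 0, 0, 1)
  "0110110" → prefix "01101" already present; 2 new (1, 0)
  "01101000011" → prefix "01101000" already present; 3 new (0, 1, 1)
  "0110110000" → prefix "0110110" already present; 3 new (0, 0, 0)
  "01101100" → prefix "01101100" already present; 0 new (none)
  "011010101" → prefix "011010" already present; 3 new (1, 0, 1)
  "011010001" → prefix "011010001" already present; 0 new (none)
  "011010" → prefix "011010" already present; 0 new (none)
  "011011" → prefix "011011" already present; 0 new (none)
Total nodes = 10 + 4 + 2 + 3 + 3 + 0 + 3 + 0 + 0 + 0 = 25

25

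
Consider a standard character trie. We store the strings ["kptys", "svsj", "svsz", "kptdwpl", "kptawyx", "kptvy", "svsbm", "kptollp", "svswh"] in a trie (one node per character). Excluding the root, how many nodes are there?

28

Trie structure (* marks end of a word):
(root)
├─ k
│  └─ p
│     └─ t
│        ├─ a
│        │  └─ w
│        │     └─ y
│        │        └─ x *
│        ├─ d
│        │  └─ w
│        │     └─ p
│        │        └─ l *
│        ├─ o
│        │  └─ l
│        │     └─ l
│        │        └─ p *
│        ├─ v
│        │  └─ y *
│        └─ y
│           └─ s *
└─ s
   └─ v
      └─ s
         ├─ b
         │  └─ m *
         ├─ j *
         ├─ w
         │  └─ h *
         └─ z *
Counting every labelled node above: 28.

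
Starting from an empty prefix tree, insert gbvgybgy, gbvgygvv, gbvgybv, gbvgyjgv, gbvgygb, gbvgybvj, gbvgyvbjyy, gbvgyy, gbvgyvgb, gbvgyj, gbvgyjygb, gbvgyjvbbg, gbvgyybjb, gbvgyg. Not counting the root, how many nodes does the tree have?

35

Trace insertions, counting only characters that open a new branch:
  "gbvgybgy" → 8 new (g, b, v, g, y, b, g, y)
  "gbvgygvv" → prefix "gbvgy" already present; 3 new (g, v, v)
  "gbvgybv" → prefix "gbvgyb" already present; 1 new (v)
  "gbvgyjgv" → prefix "gbvgy" already present; 3 new (j, g, v)
  "gbvgygb" → prefix "gbvgyg" already present; 1 new (b)
  "gbvgybvj" → prefix "gbvgybv" already present; 1 new (j)
  "gbvgyvbjyy" → prefix "gbvgy" already present; 5 new (v, b, j, y, y)
  "gbvgyy" → prefix "gbvgy" already present; 1 new (y)
  "gbvgyvgb" → prefix "gbvgyv" already present; 2 new (g, b)
  "gbvgyj" → prefix "gbvgyj" already present; 0 new (none)
  "gbvgyjygb" → prefix "gbvgyj" already present; 3 new (y, g, b)
  "gbvgyjvbbg" → prefix "gbvgyj" already present; 4 new (v, b, b, g)
  "gbvgyybjb" → prefix "gbvgyy" already present; 3 new (b, j, b)
  "gbvgyg" → prefix "gbvgyg" already present; 0 new (none)
Total nodes = 8 + 3 + 1 + 3 + 1 + 1 + 5 + 1 + 2 + 0 + 3 + 4 + 3 + 0 = 35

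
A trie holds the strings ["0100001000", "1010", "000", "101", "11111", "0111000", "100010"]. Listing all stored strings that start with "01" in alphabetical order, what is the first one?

Filter for "01…" and sort: "0100001000", "0111000"
The 1st is 0100001000.

0100001000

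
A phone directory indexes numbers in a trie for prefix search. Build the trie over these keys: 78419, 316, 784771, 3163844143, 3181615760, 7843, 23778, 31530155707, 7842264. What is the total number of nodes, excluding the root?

45

Count nodes per top-level branch (shared prefixes stored once):
  '2'-branch (23778): 5 nodes
  '3'-branch (31530155707, 316, 3163844143, 3181615760): 27 nodes
  '7'-branch (78419, 7842264, 7843, 784771): 13 nodes
Sum: 45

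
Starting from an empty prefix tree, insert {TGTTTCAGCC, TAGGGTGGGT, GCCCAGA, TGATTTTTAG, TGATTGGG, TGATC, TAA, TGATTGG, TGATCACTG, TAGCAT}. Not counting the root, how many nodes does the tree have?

46

Trace insertions, counting only characters that open a new branch:
  "TGTTTCAGCC" → 10 new (T, G, T, T, T, C, A, G, C, C)
  "TAGGGTGGGT" → prefix "T" already present; 9 new (A, G, G, G, T, G, G, G, T)
  "GCCCAGA" → 7 new (G, C, C, C, A, G, A)
  "TGATTTTTAG" → prefix "TG" already present; 8 new (A, T, T, T, T, T, A, G)
  "TGATTGGG" → prefix "TGATT" already present; 3 new (G, G, G)
  "TGATC" → prefix "TGAT" already present; 1 new (C)
  "TAA" → prefix "TA" already present; 1 new (A)
  "TGATTGG" → prefix "TGATTGG" already present; 0 new (none)
  "TGATCACTG" → prefix "TGATC" already present; 4 new (A, C, T, G)
  "TAGCAT" → prefix "TAG" already present; 3 new (C, A, T)
Total nodes = 10 + 9 + 7 + 8 + 3 + 1 + 1 + 0 + 4 + 3 = 46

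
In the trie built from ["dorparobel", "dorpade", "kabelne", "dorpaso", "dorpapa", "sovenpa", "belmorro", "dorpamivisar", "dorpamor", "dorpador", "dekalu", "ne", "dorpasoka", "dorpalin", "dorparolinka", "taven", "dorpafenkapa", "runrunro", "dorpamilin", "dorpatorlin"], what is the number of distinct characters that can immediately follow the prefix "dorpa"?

Walk "dorpa" from the root, arriving at one node.
Distinct next characters after "dorpa": d, f, l, m, p, r, s, t.
That node has 8 child edges.

8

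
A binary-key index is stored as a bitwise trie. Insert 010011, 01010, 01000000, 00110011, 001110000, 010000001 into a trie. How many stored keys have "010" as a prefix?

4

Filter for entries beginning with "010":
Words under "010": 01000000, 010000001, 010011, 01010
Count: 4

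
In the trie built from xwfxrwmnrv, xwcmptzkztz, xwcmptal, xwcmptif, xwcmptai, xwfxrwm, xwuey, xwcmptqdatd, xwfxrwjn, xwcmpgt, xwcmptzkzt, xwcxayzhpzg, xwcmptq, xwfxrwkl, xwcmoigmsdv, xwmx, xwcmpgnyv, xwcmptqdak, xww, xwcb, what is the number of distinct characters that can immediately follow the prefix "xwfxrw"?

The children of the "xwfxrw" node are the distinct next characters among strings starting with "xwfxrw".
Characters that immediately follow "xwfxrw" among the stored strings: {j, k, m}.
That node has 3 child edges.

3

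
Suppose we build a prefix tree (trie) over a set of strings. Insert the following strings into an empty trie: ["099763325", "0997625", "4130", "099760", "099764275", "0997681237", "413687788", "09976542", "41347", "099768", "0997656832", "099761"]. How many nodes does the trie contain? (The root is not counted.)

41

Trace insertions, counting only characters that open a new branch:
  "099763325" → 9 new (0, 9, 9, 7, 6, 3, 3, 2, 5)
  "0997625" → prefix "09976" already present; 2 new (2, 5)
  "4130" → 4 new (4, 1, 3, 0)
  "099760" → prefix "09976" already present; 1 new (0)
  "099764275" → prefix "09976" already present; 4 new (4, 2, 7, 5)
  "0997681237" → prefix "09976" already present; 5 new (8, 1, 2, 3, 7)
  "413687788" → prefix "413" already present; 6 new (6, 8, 7, 7, 8, 8)
  "09976542" → prefix "09976" already present; 3 new (5, 4, 2)
  "41347" → prefix "413" already present; 2 new (4, 7)
  "099768" → prefix "099768" already present; 0 new (none)
  "0997656832" → prefix "099765" already present; 4 new (6, 8, 3, 2)
  "099761" → prefix "09976" already present; 1 new (1)
Total nodes = 9 + 2 + 4 + 1 + 4 + 5 + 6 + 3 + 2 + 0 + 4 + 1 = 41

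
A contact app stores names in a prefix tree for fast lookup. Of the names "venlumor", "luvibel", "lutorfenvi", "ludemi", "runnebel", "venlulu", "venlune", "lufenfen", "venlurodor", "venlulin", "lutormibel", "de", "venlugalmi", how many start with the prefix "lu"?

5

Filter for entries beginning with "lu":
Words under "lu": ludemi, lufenfen, lutorfenvi, lutormibel, luvibel
Count: 5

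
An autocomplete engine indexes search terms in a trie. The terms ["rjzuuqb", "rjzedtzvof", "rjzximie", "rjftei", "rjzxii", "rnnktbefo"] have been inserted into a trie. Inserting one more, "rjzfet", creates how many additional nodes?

"rjz" is already a path in the trie; the remaining "fet" must be added.
So 6 − 3 = 3 new nodes.

3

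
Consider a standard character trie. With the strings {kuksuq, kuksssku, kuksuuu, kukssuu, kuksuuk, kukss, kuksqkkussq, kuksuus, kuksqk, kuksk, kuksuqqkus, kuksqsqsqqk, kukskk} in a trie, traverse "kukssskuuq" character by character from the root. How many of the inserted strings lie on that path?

Check each prefix of "kukssskuuq" against the stored set — each match is an end-marker on the path.
Prefixes of the query that are stored words: "kukss", "kuksssku"
Count: 2

2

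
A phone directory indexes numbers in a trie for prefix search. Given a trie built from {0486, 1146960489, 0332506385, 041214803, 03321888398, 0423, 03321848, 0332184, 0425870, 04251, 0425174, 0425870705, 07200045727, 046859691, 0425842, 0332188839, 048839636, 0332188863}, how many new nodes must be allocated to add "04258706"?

"0425870" is already a path in the trie; the remaining "6" must be added.
New nodes needed: |"04258706"| − 7 = 8 − 7 = 1.

1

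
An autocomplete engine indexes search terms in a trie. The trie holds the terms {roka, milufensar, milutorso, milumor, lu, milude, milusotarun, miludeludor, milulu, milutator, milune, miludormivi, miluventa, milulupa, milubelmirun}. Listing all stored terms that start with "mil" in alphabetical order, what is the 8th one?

Words with prefix "mil", in lexicographic order: "milubelmirun", "milude", "miludeludor", "miludormivi", "milufensar", "milulu", "milulupa", "milumor", "milune", "milusotarun", "milutator", "milutorso", "miluventa"
The 8th is milumor.

milumor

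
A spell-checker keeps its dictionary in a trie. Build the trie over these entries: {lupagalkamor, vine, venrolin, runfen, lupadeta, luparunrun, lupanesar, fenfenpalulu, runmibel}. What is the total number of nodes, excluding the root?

For each word, the new-node count is its length minus the longest prefix already in the trie:
  "lupagalkamor" → 12 new (l, u, p, a, g, a, l, k, a, m, o, r)
  "vine" → 4 new (v, i, n, e)
  "venrolin" → prefix "v" already present; 7 new (e, n, r, o, l, i, n)
  "runfen" → 6 new (r, u, n, f, e, n)
  "lupadeta" → prefix "lupa" already present; 4 new (d, e, t, a)
  "luparunrun" → prefix "lupa" already present; 6 new (r, u, n, r, u, n)
  "lupanesar" → prefix "lupa" already present; 5 new (n, e, s, a, r)
  "fenfenpalulu" → 12 new (f, e, n, f, e, n, p, a, l, u, l, u)
  "runmibel" → prefix "run" already present; 5 new (m, i, b, e, l)
Total nodes = 12 + 4 + 7 + 6 + 4 + 6 + 5 + 12 + 5 = 61

61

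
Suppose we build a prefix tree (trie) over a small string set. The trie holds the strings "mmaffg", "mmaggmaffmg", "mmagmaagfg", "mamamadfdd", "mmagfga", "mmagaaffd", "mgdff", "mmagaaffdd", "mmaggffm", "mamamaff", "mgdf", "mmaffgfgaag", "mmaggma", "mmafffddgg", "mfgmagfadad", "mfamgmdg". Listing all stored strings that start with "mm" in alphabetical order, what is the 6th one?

mmagfga

DFS of the "mm" subtree visits, in order: "mmafffddgg", "mmaffg", "mmaffgfgaag", "mmagaaffd", "mmagaaffdd", "mmagfga", "mmaggffm", "mmaggma", "mmaggmaffmg", "mmagmaagfg"
The 6th is mmagfga.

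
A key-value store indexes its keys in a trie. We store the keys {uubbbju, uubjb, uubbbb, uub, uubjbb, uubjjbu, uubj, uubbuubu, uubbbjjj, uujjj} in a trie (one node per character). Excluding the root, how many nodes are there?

23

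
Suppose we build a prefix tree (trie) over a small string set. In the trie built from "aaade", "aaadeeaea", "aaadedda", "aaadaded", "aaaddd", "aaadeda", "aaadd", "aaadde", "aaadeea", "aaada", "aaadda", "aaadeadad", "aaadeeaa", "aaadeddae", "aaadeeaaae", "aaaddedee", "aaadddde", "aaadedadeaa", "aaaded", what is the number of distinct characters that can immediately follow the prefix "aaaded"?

2

Follow the path "aaaded" to its node, then look at its outgoing edges.
Characters that immediately follow "aaaded" among the stored strings: {a, d}.
That node has 2 child edges.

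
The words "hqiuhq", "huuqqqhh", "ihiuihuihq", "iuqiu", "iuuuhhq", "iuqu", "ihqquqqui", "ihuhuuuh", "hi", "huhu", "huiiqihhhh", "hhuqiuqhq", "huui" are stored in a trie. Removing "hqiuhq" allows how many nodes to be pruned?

5

A node on "hqiuhq"'s path can go only if nothing else ends at it or branches off below it.
The suffix "qiuhq" (5 nodes) is used only by "hqiuhq"; the node for "h" still has the child "u", so pruning stops there.
Nodes removed: 5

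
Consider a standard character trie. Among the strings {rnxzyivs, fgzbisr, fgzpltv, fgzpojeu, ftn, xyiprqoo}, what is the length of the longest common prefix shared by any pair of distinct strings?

4

The deepest shared node is where two words last agree before diverging.
"fgzpltv" and "fgzpojeu" agree on "fgzp" (4 characters) before diverging; nothing deeper is shared.
Longest shared-prefix length: 4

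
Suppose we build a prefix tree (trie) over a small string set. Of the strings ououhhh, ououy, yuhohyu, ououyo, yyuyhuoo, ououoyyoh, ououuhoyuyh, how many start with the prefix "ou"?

Walk to "ou"; the words in its subtree are exactly those with that prefix.
Words under "ou": ououhhh, ououoyyoh, ououuhoyuyh, ououy, ououyo
Count: 5

5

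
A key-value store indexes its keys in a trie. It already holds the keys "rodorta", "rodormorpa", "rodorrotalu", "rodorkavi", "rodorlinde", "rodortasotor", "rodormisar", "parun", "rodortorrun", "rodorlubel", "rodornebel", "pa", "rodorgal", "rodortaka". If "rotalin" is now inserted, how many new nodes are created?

5

Walking "rotalin" from the root, the first 2 characters ("ro") follow existing edges; "t" is the first miss.
New nodes needed: |"rotalin"| − 2 = 7 − 2 = 5.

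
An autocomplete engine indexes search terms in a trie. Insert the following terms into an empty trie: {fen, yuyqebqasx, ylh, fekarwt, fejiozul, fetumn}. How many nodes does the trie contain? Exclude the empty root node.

Insert word by word; a character creates a node only if that edge doesn't already exist:
  "fen" → 3 new (f, e, n)
  "yuyqebqasx" → 10 new (y, u, y, q, e, b, q, a, s, x)
  "ylh" → prefix "y" already present; 2 new (l, h)
  "fekarwt" → prefix "fe" already present; 5 new (k, a, r, w, t)
  "fejiozul" → prefix "fe" already present; 6 new (j, i, o, z, u, l)
  "fetumn" → prefix "fe" already present; 4 new (t, u, m, n)
Total nodes = 3 + 10 + 2 + 5 + 6 + 4 = 30

30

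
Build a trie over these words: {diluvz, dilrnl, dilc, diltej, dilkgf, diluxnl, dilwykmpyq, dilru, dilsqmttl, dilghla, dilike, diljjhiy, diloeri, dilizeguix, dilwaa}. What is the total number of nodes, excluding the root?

57

Trace insertions, counting only characters that open a new branch:
  "diluvz" → 6 new (d, i, l, u, v, z)
  "dilrnl" → prefix "dil" already present; 3 new (r, n, l)
  "dilc" → prefix "dil" already present; 1 new (c)
  "diltej" → prefix "dil" already present; 3 new (t, e, j)
  "dilkgf" → prefix "dil" already present; 3 new (k, g, f)
  "diluxnl" → prefix "dilu" already present; 3 new (x, n, l)
  "dilwykmpyq" → prefix "dil" already present; 7 new (w, y, k, m, p, y, q)
  "dilru" → prefix "dilr" already present; 1 new (u)
  "dilsqmttl" → prefix "dil" already present; 6 new (s, q, m, t, t, l)
  "dilghla" → prefix "dil" already present; 4 new (g, h, l, a)
  "dilike" → prefix "dil" already present; 3 new (i, k, e)
  "diljjhiy" → prefix "dil" already present; 5 new (j, j, h, i, y)
  "diloeri" → prefix "dil" already present; 4 new (o, e, r, i)
  "dilizeguix" → prefix "dili" already present; 6 new (z, e, g, u, i, x)
  "dilwaa" → prefix "dilw" already present; 2 new (a, a)
Total nodes = 6 + 3 + 1 + 3 + 3 + 3 + 7 + 1 + 6 + 4 + 3 + 5 + 4 + 6 + 2 = 57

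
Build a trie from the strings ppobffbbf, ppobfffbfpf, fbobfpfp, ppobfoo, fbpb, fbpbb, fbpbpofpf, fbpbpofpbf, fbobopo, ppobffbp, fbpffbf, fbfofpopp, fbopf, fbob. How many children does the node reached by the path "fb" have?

3

The children of the "fb" node are the distinct next characters among strings starting with "fb".
Distinct next characters after "fb": f, o, p.
That node has 3 child edges.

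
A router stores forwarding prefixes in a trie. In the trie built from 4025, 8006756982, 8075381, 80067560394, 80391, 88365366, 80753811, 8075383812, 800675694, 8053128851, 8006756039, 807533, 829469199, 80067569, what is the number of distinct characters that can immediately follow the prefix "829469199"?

0

Walk "829469199" from the root, arriving at one node.
No stored string extends past "829469199".
That node has 0 child edges.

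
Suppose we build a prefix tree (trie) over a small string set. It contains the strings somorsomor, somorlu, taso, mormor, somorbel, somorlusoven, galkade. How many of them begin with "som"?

4

Filter for entries beginning with "som":
Words under "som": somorbel, somorlu, somorlusoven, somorsomor
Count: 4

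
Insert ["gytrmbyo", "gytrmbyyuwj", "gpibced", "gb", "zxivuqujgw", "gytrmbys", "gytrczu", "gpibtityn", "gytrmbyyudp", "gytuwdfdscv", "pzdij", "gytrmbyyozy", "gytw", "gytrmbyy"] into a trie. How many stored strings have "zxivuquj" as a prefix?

Traverse to the node for "zxivuquj", then collect every word in that subtree.
Words under "zxivuquj": zxivuqujgw
Count: 1

1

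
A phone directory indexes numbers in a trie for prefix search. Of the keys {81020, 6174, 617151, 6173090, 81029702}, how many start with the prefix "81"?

Walk to "81"; the words in its subtree are exactly those with that prefix.
Words under "81": 81020, 81029702
Count: 2

2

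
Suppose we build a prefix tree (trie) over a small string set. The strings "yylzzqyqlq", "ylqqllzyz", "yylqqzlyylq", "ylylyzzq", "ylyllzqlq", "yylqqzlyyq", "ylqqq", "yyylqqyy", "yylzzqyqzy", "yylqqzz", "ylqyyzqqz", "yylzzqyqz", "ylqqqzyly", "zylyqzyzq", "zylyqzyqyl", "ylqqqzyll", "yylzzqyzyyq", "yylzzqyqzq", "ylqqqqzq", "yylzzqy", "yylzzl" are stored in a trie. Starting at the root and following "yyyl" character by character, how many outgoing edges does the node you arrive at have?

Follow the path "yyyl" to its node, then look at its outgoing edges.
Distinct next characters after "yyyl": q.
That node has 1 child edge.

1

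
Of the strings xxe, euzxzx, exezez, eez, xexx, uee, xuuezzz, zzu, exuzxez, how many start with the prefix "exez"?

Walk to "exez"; the words in its subtree are exactly those with that prefix.
Words under "exez": exezez
Count: 1

1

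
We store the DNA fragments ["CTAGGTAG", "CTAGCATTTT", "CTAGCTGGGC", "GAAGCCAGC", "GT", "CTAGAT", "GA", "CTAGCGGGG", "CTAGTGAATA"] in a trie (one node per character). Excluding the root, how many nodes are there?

41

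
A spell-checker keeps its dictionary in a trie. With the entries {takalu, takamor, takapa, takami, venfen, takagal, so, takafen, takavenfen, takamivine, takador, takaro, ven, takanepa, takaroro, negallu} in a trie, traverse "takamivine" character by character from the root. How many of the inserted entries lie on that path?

2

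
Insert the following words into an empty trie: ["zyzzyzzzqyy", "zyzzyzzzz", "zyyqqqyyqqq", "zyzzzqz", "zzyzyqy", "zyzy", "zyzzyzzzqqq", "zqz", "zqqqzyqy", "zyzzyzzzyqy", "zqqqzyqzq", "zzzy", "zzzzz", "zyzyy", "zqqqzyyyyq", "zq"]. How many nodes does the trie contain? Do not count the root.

55

Count nodes per top-level branch (shared prefixes stored once):
  'z'-branch (zq, zqqqzyqy, zqqqzyqzq, zqqqzyyyyq, zqz, zyyqqqyyqqq, zyzy, zyzyy, zyzzyzzzqqq, zyzzyzzzqyy, zyzzyzzzyqy, zyzzyzzzz, zyzzzqz, zzyzyqy, zzzy, zzzzz): 55 nodes
Sum: 55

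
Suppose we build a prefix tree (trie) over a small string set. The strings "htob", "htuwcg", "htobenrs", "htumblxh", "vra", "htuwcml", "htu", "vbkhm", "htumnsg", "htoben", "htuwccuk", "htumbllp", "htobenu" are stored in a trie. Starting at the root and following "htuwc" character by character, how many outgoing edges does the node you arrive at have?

Follow the path "htuwc" to its node, then look at its outgoing edges.
Distinct next characters after "htuwc": c, g, m.
That node has 3 child edges.

3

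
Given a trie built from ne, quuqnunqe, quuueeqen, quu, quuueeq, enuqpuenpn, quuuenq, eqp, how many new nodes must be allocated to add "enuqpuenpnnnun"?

4

Walking "enuqpuenpnnnun" from the root, the first 10 characters ("enuqpuenpn") follow existing edges; "n" is the first miss.
Each of the 4 remaining characters creates one node.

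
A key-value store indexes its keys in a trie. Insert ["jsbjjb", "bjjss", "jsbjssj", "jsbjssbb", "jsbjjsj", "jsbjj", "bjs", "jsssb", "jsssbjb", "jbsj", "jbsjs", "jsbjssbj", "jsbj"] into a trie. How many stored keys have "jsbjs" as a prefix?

Traverse to the node for "jsbjs", then collect every word in that subtree.
Words under "jsbjs": jsbjssbb, jsbjssbj, jsbjssj
Count: 3

3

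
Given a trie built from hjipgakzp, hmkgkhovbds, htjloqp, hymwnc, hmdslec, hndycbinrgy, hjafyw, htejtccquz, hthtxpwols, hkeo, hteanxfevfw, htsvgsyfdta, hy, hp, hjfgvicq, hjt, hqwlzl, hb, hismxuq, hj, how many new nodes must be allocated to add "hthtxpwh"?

"hthtxpw" is already a path in the trie; the remaining "h" must be added.
So 8 − 7 = 1 new nodes.

1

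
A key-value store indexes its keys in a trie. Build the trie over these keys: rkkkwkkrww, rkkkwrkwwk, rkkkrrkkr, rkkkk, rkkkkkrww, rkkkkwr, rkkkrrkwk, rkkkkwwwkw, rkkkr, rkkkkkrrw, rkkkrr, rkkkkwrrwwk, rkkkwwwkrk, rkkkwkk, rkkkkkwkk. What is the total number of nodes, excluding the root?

Count nodes per top-level branch (shared prefixes stored once):
  'r'-branch (rkkkk, rkkkkkrrw, rkkkkkrww, rkkkkkwkk, rkkkkwr, rkkkkwrrwwk, rkkkkwwwkw, rkkkr, rkkkrr, rkkkrrkkr, rkkkrrkwk, rkkkwkk, rkkkwkkrww, rkkkwrkwwk, rkkkwwwkrk): 47 nodes
Sum: 47

47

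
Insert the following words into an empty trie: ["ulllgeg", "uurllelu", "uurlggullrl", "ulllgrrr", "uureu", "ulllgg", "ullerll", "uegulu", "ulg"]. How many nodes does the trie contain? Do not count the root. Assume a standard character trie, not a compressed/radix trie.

37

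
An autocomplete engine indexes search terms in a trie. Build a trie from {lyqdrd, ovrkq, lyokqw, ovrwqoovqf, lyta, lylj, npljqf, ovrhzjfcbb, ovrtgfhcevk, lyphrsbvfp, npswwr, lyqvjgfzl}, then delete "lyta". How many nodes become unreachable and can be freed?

2

Walk "lyta" from the leaf back toward the root, removing each node that no remaining word uses.
The suffix "ta" (2 nodes) is used only by "lyta"; the node for "ly" still has the child "q", so pruning stops there.
Nodes removed: 2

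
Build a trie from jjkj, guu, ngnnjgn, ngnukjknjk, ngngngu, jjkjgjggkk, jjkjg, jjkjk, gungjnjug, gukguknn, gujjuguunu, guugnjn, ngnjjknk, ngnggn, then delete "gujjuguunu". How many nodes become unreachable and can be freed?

Walk "gujjuguunu" from the leaf back toward the root, removing each node that no remaining word uses.
The suffix "jjuguunu" (8 nodes) is used only by "gujjuguunu"; the node for "gu" still has the child "u", so pruning stops there.
Nodes removed: 8

8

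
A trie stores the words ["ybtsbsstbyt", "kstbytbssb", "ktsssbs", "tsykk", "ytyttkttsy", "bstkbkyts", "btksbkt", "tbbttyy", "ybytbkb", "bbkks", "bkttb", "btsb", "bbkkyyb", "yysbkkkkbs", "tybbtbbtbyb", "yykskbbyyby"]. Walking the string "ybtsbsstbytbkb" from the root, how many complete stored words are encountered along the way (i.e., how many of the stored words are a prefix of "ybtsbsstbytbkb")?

Traverse "ybtsbsstbytbkb" character by character; count nodes along the way that are marked as word ends.
Prefixes of the query that are stored words: "ybtsbsstbyt"
Count: 1

1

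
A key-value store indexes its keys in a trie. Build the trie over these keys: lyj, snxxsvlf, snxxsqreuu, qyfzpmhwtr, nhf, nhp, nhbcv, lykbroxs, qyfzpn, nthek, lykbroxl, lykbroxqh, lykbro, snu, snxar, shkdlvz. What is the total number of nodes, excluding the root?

Insert word by word; a character creates a node only if that edge doesn't already exist:
  "lyj" → 3 new (l, y, j)
  "snxxsvlf" → 8 new (s, n, x, x, s, v, l, f)
  "snxxsqreuu" → prefix "snxxs" already present; 5 new (q, r, e, u, u)
  "qyfzpmhwtr" → 10 new (q, y, f, z, p, m, h, w, t, r)
  "nhf" → 3 new (n, h, f)
  "nhp" → prefix "nh" already present; 1 new (p)
  "nhbcv" → prefix "nh" already present; 3 new (b, c, v)
  "lykbroxs" → prefix "ly" already present; 6 new (k, b, r, o, x, s)
  "qyfzpn" → prefix "qyfzp" already present; 1 new (n)
  "nthek" → prefix "n" already present; 4 new (t, h, e, k)
  "lykbroxl" → prefix "lykbrox" already present; 1 new (l)
  "lykbroxqh" → prefix "lykbrox" already present; 2 new (q, h)
  "lykbro" → prefix "lykbro" already present; 0 new (none)
  "snu" → prefix "sn" already present; 1 new (u)
  "snxar" → prefix "snx" already present; 2 new (a, r)
  "shkdlvz" → prefix "s" already present; 6 new (h, k, d, l, v, z)
Total nodes = 3 + 8 + 5 + 10 + 3 + 1 + 3 + 6 + 1 + 4 + 1 + 2 + 0 + 1 + 2 + 6 = 56

56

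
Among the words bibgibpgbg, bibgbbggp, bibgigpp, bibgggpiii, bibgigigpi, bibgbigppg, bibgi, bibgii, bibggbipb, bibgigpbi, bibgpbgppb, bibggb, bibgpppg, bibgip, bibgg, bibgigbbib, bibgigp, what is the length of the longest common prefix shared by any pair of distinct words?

7

Look for the deepest trie node that still has at least two words in its subtree.
e.g. "bibgigp" and "bibgigpbi" share the prefix "bibgigp" of length 7; no pair shares a longer one.
Longest shared-prefix length: 7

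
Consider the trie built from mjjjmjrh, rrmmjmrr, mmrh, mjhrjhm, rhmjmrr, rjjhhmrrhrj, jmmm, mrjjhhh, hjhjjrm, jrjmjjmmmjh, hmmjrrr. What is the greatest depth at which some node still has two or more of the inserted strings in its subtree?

2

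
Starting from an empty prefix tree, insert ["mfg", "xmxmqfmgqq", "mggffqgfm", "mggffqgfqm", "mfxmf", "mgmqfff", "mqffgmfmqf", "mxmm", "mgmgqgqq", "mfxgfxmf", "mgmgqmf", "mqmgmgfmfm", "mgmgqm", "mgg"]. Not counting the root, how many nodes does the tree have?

63

Insert word by word; a character creates a node only if that edge doesn't already exist:
  "mfg" → 3 new (m, f, g)
  "xmxmqfmgqq" → 10 new (x, m, x, m, q, f, m, g, q, q)
  "mggffqgfm" → prefix "m" already present; 8 new (g, g, f, f, q, g, f, m)
  "mggffqgfqm" → prefix "mggffqgf" already present; 2 new (q, m)
  "mfxmf" → prefix "mf" already present; 3 new (x, m, f)
  "mgmqfff" → prefix "mg" already present; 5 new (m, q, f, f, f)
  "mqffgmfmqf" → prefix "m" already present; 9 new (q, f, f, g, m, f, m, q, f)
  "mxmm" → prefix "m" already present; 3 new (x, m, m)
  "mgmgqgqq" → prefix "mgm" already present; 5 new (g, q, g, q, q)
  "mfxgfxmf" → prefix "mfx" already present; 5 new (g, f, x, m, f)
  "mgmgqmf" → prefix "mgmgq" already present; 2 new (m, f)
  "mqmgmgfmfm" → prefix "mq" already present; 8 new (m, g, m, g, f, m, f, m)
  "mgmgqm" → prefix "mgmgqm" already present; 0 new (none)
  "mgg" → prefix "mgg" already present; 0 new (none)
Total nodes = 3 + 10 + 8 + 2 + 3 + 5 + 9 + 3 + 5 + 5 + 2 + 8 + 0 + 0 = 63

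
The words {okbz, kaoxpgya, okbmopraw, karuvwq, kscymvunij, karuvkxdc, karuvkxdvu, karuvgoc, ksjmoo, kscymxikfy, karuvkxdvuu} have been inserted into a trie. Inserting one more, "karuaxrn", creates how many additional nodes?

Walking "karuaxrn" from the root, the first 4 characters ("karu") follow existing edges; "a" is the first miss.
So 8 − 4 = 4 new nodes.

4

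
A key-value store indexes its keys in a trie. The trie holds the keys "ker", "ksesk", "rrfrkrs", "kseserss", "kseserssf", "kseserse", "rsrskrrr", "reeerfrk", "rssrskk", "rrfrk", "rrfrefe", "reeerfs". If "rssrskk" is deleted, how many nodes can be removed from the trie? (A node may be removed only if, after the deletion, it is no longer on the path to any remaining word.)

5

A node on "rssrskk"'s path can go only if nothing else ends at it or branches off below it.
The suffix "srskk" (5 nodes) is used only by "rssrskk"; the node for "rs" still has the child "r", so pruning stops there.
Nodes removed: 5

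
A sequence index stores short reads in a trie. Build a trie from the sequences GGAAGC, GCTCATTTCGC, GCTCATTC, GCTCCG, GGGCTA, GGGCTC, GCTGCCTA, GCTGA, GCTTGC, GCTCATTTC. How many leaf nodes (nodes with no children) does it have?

9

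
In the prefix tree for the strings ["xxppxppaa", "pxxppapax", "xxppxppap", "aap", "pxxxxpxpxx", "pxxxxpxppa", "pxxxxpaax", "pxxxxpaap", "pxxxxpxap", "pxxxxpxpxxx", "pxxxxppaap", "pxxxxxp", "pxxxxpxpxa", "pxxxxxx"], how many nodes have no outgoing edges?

A leaf is a node with no children — equivalently, the end of a word that is not a proper prefix of any other stored word.
Those words: "aap", "pxxppapax", "pxxxxpaap", "pxxxxpaax", "pxxxxppaap", "pxxxxpxap", "pxxxxpxppa", "pxxxxpxpxa", "pxxxxpxpxxx", "pxxxxxp", "pxxxxxx", "xxppxppaa", "xxppxppap"
Leaf count: 13

13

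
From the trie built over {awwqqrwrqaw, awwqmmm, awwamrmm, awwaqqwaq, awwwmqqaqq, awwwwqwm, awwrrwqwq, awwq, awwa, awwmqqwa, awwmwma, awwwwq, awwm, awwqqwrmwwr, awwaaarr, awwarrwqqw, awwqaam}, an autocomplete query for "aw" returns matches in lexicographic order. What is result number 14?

DFS of the "aw" subtree visits, in order: "awwa", "awwaaarr", "awwamrmm", "awwaqqwaq", "awwarrwqqw", "awwm", "awwmqqwa", "awwmwma", "awwq", "awwqaam", "awwqmmm", "awwqqrwrqaw", "awwqqwrmwwr", "awwrrwqwq", "awwwmqqaqq", "awwwwq", "awwwwqwm"
Position 14: awwrrwqwq

awwrrwqwq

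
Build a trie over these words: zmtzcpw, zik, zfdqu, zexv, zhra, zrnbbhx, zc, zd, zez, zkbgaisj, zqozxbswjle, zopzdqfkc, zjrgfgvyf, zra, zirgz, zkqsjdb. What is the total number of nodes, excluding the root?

70

For each word, the new-node count is its length minus the longest prefix already in the trie:
  "zmtzcpw" → 7 new (z, m, t, z, c, p, w)
  "zik" → prefix "z" already present; 2 new (i, k)
  "zfdqu" → prefix "z" already present; 4 new (f, d, q, u)
  "zexv" → prefix "z" already present; 3 new (e, x, v)
  "zhra" → prefix "z" already present; 3 new (h, r, a)
  "zrnbbhx" → prefix "z" already present; 6 new (r, n, b, b, h, x)
  "zc" → prefix "z" already present; 1 new (c)
  "zd" → prefix "z" already present; 1 new (d)
  "zez" → prefix "ze" already present; 1 new (z)
  "zkbgaisj" → prefix "z" already present; 7 new (k, b, g, a, i, s, j)
  "zqozxbswjle" → prefix "z" already present; 10 new (q, o, z, x, b, s, w, j, l, e)
  "zopzdqfkc" → prefix "z" already present; 8 new (o, p, z, d, q, f, k, c)
  "zjrgfgvyf" → prefix "z" already present; 8 new (j, r, g, f, g, v, y, f)
  "zra" → prefix "zr" already present; 1 new (a)
  "zirgz" → prefix "zi" already present; 3 new (r, g, z)
  "zkqsjdb" → prefix "zk" already present; 5 new (q, s, j, d, b)
Total nodes = 7 + 2 + 4 + 3 + 3 + 6 + 1 + 1 + 1 + 7 + 10 + 8 + 8 + 1 + 3 + 5 = 70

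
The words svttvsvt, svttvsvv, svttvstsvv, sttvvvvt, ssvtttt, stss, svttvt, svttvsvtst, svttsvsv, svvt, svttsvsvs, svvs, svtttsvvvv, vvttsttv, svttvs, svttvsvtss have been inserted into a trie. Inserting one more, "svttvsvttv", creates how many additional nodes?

2

Walking "svttvsvttv" from the root, the first 8 characters ("svttvsvt") follow existing edges; "t" is the first miss.
So 10 − 8 = 2 new nodes.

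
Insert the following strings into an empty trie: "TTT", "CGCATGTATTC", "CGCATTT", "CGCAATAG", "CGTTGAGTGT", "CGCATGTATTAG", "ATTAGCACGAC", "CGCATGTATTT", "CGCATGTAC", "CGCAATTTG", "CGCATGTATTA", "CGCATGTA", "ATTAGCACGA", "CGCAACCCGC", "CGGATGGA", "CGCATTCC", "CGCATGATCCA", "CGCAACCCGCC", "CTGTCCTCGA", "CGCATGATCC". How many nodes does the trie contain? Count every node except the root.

74

Insert word by word; a character creates a node only if that edge doesn't already exist:
  "TTT" → 3 new (T, T, T)
  "CGCATGTATTC" → 11 new (C, G, C, A, T, G, T, A, T, T, C)
  "CGCATTT" → prefix "CGCAT" already present; 2 new (T, T)
  "CGCAATAG" → prefix "CGCA" already present; 4 new (A, T, A, G)
  "CGTTGAGTGT" → prefix "CG" already present; 8 new (T, T, G, A, G, T, G, T)
  "CGCATGTATTAG" → prefix "CGCATGTATT" already present; 2 new (A, G)
  "ATTAGCACGAC" → 11 new (A, T, T, A, G, C, A, C, G, A, C)
  "CGCATGTATTT" → prefix "CGCATGTATT" already present; 1 new (T)
  "CGCATGTAC" → prefix "CGCATGTA" already present; 1 new (C)
  "CGCAATTTG" → prefix "CGCAAT" already present; 3 new (T, T, G)
  "CGCATGTATTA" → prefix "CGCATGTATTA" already present; 0 new (none)
  "CGCATGTA" → prefix "CGCATGTA" already present; 0 new (none)
  "ATTAGCACGA" → prefix "ATTAGCACGA" already present; 0 new (none)
  "CGCAACCCGC" → prefix "CGCAA" already present; 5 new (C, C, C, G, C)
  "CGGATGGA" → prefix "CG" already present; 6 new (G, A, T, G, G, A)
  "CGCATTCC" → prefix "CGCATT" already present; 2 new (C, C)
  "CGCATGATCCA" → prefix "CGCATG" already present; 5 new (A, T, C, C, A)
  "CGCAACCCGCC" → prefix "CGCAACCCGC" already present; 1 new (C)
  "CTGTCCTCGA" → prefix "C" already present; 9 new (T, G, T, C, C, T, C, G, A)
  "CGCATGATCC" → prefix "CGCATGATCC" already present; 0 new (none)
Total nodes = 3 + 11 + 2 + 4 + 8 + 2 + 11 + 1 + 1 + 3 + 0 + 0 + 0 + 5 + 6 + 2 + 5 + 1 + 9 + 0 = 74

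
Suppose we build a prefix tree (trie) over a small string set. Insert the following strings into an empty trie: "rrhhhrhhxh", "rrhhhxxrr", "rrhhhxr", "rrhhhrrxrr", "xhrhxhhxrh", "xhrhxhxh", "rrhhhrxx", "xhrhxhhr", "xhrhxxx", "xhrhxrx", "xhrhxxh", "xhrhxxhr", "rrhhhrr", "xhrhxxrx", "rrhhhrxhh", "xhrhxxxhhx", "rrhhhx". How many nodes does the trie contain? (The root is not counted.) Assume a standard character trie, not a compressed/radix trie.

Trace insertions, counting only characters that open a new branch:
  "rrhhhrhhxh" → 10 new (r, r, h, h, h, r, h, h, x, h)
  "rrhhhxxrr" → prefix "rrhhh" already present; 4 new (x, x, r, r)
  "rrhhhxr" → prefix "rrhhhx" already present; 1 new (r)
  "rrhhhrrxrr" → prefix "rrhhhr" already present; 4 new (r, x, r, r)
  "xhrhxhhxrh" → 10 new (x, h, r, h, x, h, h, x, r, h)
  "xhrhxhxh" → prefix "xhrhxh" already present; 2 new (x, h)
  "rrhhhrxx" → prefix "rrhhhr" already present; 2 new (x, x)
  "xhrhxhhr" → prefix "xhrhxhh" already present; 1 new (r)
  "xhrhxxx" → prefix "xhrhx" already present; 2 new (x, x)
  "xhrhxrx" → prefix "xhrhx" already present; 2 new (r, x)
  "xhrhxxh" → prefix "xhrhxx" already present; 1 new (h)
  "xhrhxxhr" → prefix "xhrhxxh" already present; 1 new (r)
  "rrhhhrr" → prefix "rrhhhrr" already present; 0 new (none)
  "xhrhxxrx" → prefix "xhrhxx" already present; 2 new (r, x)
  "rrhhhrxhh" → prefix "rrhhhrx" already present; 2 new (h, h)
  "xhrhxxxhhx" → prefix "xhrhxxx" already present; 3 new (h, h, x)
  "rrhhhx" → prefix "rrhhhx" already present; 0 new (none)
Total nodes = 10 + 4 + 1 + 4 + 10 + 2 + 2 + 1 + 2 + 2 + 1 + 1 + 0 + 2 + 2 + 3 + 0 = 47

47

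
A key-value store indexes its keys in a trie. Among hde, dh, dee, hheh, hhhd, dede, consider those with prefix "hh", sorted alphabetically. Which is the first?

hheh

DFS of the "hh" subtree visits, in order: "hheh", "hhhd"
Position 1: hheh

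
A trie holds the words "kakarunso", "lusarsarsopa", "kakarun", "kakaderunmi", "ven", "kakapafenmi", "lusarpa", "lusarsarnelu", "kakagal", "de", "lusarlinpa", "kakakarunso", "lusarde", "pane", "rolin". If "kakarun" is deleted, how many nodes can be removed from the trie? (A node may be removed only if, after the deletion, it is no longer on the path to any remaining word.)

Walk "kakarun" from the leaf back toward the root, removing each node that no remaining word uses.
Every node on "kakarun" is still needed (e.g. by "kakarunso"), so nothing is freed.
Nodes removed: 0

0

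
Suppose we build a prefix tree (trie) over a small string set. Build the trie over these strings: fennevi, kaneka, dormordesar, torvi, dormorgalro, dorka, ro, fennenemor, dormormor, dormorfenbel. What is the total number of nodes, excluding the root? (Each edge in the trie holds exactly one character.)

52

For each word, the new-node count is its length minus the longest prefix already in the trie:
  "fennevi" → 7 new (f, e, n, n, e, v, i)
  "kaneka" → 6 new (k, a, n, e, k, a)
  "dormordesar" → 11 new (d, o, r, m, o, r, d, e, s, a, r)
  "torvi" → 5 new (t, o, r, v, i)
  "dormorgalro" → prefix "dormor" already present; 5 new (g, a, l, r, o)
  "dorka" → prefix "dor" already present; 2 new (k, a)
  "ro" → 2 new (r, o)
  "fennenemor" → prefix "fenne" already present; 5 new (n, e, m, o, r)
  "dormormor" → prefix "dormor" already present; 3 new (m, o, r)
  "dormorfenbel" → prefix "dormor" already present; 6 new (f, e, n, b, e, l)
Total nodes = 7 + 6 + 11 + 5 + 5 + 2 + 2 + 5 + 3 + 6 = 52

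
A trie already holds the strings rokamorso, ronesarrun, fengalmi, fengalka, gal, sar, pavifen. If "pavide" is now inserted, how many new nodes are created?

2

The longest prefix of "pavide" already in the trie is "pavi" (length 4).
So 6 − 4 = 2 new nodes.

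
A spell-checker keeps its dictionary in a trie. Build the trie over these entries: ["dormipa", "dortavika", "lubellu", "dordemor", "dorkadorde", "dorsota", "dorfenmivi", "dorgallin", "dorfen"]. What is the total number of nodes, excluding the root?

49

Insert word by word; a character creates a node only if that edge doesn't already exist:
  "dormipa" → 7 new (d, o, r, m, i, p, a)
  "dortavika" → prefix "dor" already present; 6 new (t, a, v, i, k, a)
  "lubellu" → 7 new (l, u, b, e, l, l, u)
  "dordemor" → prefix "dor" already present; 5 new (d, e, m, o, r)
  "dorkadorde" → prefix "dor" already present; 7 new (k, a, d, o, r, d, e)
  "dorsota" → prefix "dor" already present; 4 new (s, o, t, a)
  "dorfenmivi" → prefix "dor" already present; 7 new (f, e, n, m, i, v, i)
  "dorgallin" → prefix "dor" already present; 6 new (g, a, l, l, i, n)
  "dorfen" → prefix "dorfen" already present; 0 new (none)
Total nodes = 7 + 6 + 7 + 5 + 7 + 4 + 7 + 6 + 0 = 49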